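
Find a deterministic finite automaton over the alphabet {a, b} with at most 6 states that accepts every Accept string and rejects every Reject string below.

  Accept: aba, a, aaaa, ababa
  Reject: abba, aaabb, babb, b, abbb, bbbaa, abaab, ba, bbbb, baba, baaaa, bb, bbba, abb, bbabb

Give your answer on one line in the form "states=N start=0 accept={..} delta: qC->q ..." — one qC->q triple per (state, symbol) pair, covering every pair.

states=3 start=0 accept={0,1} delta: 0a->1 0b->2 1a->0 1b->0 2a->2 2b->2

Fold the examples into a partial DFA from state 0: repeatedly fix the first undefined (state, symbol) met by the shortest-then-alphabetical prefix, trying targets in increasing order and rejecting any under which an Accept and a Reject string meet in one state with the same remainder; add a state when all current targets are rejected. Accepting states are where Accept strings end.
a: 0a undefined. 0a->0: no, aba/ba meet in 0 with "ba" left. Open state 1: 0a->1.
b: 0b undefined. 0b->0: no, aba/baba meet in 1 with "ba" left. 0b->1: no, a/b meet in 1. Open state 2: 0b->2.
aa: 1a undefined. 1a->0: ok.
ab: 1b undefined. 1b->0: ok.
ba: 2a undefined. 2a->0: no, aba/baaaa meet in 1. 2a->1: no, aba/abba meet in 1. 2a->2: ok.
bb: 2b undefined. 2b->0: no, aba/baba meet in 1. 2b->1: no, aba/abbb meet in 1. 2b->2: ok.
All examples now run through 3 states with every (state, symbol) defined. Accept strings end in {0,1}, Reject strings end in {2}; accept={0,1}.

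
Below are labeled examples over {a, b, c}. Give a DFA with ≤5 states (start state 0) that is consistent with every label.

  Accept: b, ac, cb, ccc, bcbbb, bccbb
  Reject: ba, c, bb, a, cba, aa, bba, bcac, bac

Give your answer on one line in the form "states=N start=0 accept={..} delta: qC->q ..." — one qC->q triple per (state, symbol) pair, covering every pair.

states=4 start=0 accept={2,3} delta: 0a->1 0b->2 0c->1 1a->0 1b->2 1c->2 2a->0 2b->0 2c->3 3a->0 3b->2 3c->2

Grow the machine one transition at a time. Run the examples from 0; the earliest place one falls off (shortest prefix, ties alphabetical) gets sent to the lowest-numbered state that keeps every Accept/Reject pair distinguishable — a pair clashes when both reach the same state with identical unread suffix — and to a fresh state only if none does.
a: 0a undefined. 0a->0: no, ac/c meet in 0 with "c" left. Open state 1: 0a->1.
b: 0b undefined. 0b->0: no, b/bb meet in 0. 0b->1: no, b/a meet in 1. Open state 2: 0b->2.
c: 0c undefined. 0c->0: no, ccc/c meet in 0. 0c->1: ok.
aa: 1a undefined. 1a->0: ok.
ac: 1c undefined. 1c->0: no, ac/aa meet in 0. 1c->1: no, ac/c meet in 1. 1c->2: ok.
ba: 2a undefined. 2a->0: ok.
bb: 2b undefined. 2b->0: ok.
bc: 2c undefined. 2c->0: no, b/bcac meet in 2. 2c->1: no, ccc/c meet in 1. 2c->2: no, bcbbb/ba meet in 0. Open state 3: 2c->3.
cb: 1b undefined. 1b->0: no, cb/ba meet in 0. 1b->1: no, cb/c meet in 1. 1b->2: ok.
bca: 3a undefined. 3a->0: ok.
bcb: 3b undefined. 3b->0: no, bcbbb/ba meet in 0. 3b->1: no, bcbbb/ba meet in 0. 3b->2: ok.
bcc: 3c undefined. 3c->0: no, bccbb/ba meet in 0. 3c->1: no, bccbb/ba meet in 0. 3c->2: ok.
All examples now run through 4 states with every (state, symbol) defined. Accept strings end in {2,3}, Reject strings end in {0,1}; accept={2,3}.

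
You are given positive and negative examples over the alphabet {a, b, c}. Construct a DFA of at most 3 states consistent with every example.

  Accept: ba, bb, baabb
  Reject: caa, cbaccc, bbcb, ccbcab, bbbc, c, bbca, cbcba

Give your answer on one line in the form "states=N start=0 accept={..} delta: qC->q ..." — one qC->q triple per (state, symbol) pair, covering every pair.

State merging on the prefix tree: take the shortest (then alphabetical) example prefix whose next move is undefined and point that move at state 0, else 1, else 2, ...; a target is out if some Accept/Reject pair would then sit in one state with the same input left (inseparable). If every existing state is out, open a new one.
b: 0b undefined. 0b->0: ok.
c: 0c undefined. 0c->0: no, ba/bbca meet in 0 with "a" left. Open state 1: 0c->1.
ba: 0a undefined. 0a->0: ok.
ca: 1a undefined. 1a->0: no, ba/caa meet in 0. 1a->1: ok.
cb: 1b undefined. 1b->0: no, ba/bbcb meet in 0. 1b->1: ok.
cc: 1c undefined. 1c->0: no, ba/cbaccc meet in 0. 1c->1: ok.
All examples now run through 2 states with every (state, symbol) defined. Accept strings end in {0}, Reject strings end in {1}; accept={0}.

states=2 start=0 accept={0} delta: 0a->0 0b->0 0c->1 1a->1 1b->1 1c->1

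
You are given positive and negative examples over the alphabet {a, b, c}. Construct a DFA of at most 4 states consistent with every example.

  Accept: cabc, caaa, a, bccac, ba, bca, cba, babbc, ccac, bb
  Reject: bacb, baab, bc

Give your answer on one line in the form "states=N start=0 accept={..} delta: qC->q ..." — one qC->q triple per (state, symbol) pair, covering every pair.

Fold the examples into a partial DFA from state 0: repeatedly fix the first undefined (state, symbol) met by the shortest-then-alphabetical prefix, trying targets in increasing order and rejecting any under which an Accept and a Reject string meet in one state with the same remainder; add a state when all current targets are rejected. Accepting states are where Accept strings end.
a: 0a undefined. 0a->0: ok.
b: 0b undefined. 0b->0: no, a/baab meet in 0. Open state 1: 0b->1.
c: 0c undefined. 0c->0: no, cabc/bc meet in 1 with "c" left. 0c->1: ok.
ba: 1a undefined. 1a->0: no, cabc/bc meet in 1 with "c" left. 1a->1: no, bb/baab meet in 1 with "b" left. Open state 2: 1a->2.
bb: 1b undefined. 1b->0: ok.
bc: 1c undefined. 1c->0: no, a/bc meet in 0. 1c->1: ok.
baa: 2a undefined. 2a->0: ok.
bab: 2b undefined. 2b->0: no, cabc/baab meet in 1. 2b->1: no, cabc/baab meet in 1. 2b->2: ok.
bac: 2c undefined. 2c->0: ok.
All examples now run through 3 states with every (state, symbol) defined. Accept strings end in {0,2}, Reject strings end in {1}; accept={0,2}.

states=3 start=0 accept={0,2} delta: 0a->0 0b->1 0c->1 1a->2 1b->0 1c->1 2a->0 2b->2 2c->0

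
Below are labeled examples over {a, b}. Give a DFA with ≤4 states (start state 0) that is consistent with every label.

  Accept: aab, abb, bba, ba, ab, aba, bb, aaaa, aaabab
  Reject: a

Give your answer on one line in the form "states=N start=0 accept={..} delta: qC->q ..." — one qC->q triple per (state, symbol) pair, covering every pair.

State merging on the prefix tree: take the shortest (then alphabetical) example prefix whose next move is undefined and point that move at state 0, else 1, else 2, ...; a target is out if some Accept/Reject pair would then sit in one state with the same input left (inseparable). If every existing state is out, open a new one.
a: 0a undefined. 0a->0: no, aaaa/a meet in 0. Open state 1: 0a->1.
b: 0b undefined. 0b->0: no, bba/a meet in 1. 0b->1: ok.
aa: 1a undefined. 1a->0: no, aab/a meet in 1. 1a->1: no, ba/a meet in 1. Open state 2: 1a->2.
ab: 1b undefined. 1b->0: no, abb/a meet in 1. 1b->1: no, abb/a meet in 1. 1b->2: ok.
aaa: 2a undefined. 2a->0: no, aaaa/a meet in 1. 2a->1: no, bba/a meet in 1. 2a->2: ok.
aab: 2b undefined. 2b->0: ok.
All examples now run through 3 states with every (state, symbol) defined. Accept strings end in {0,2}, Reject strings end in {1}; accept={0,2}.

states=3 start=0 accept={0,2} delta: 0a->1 0b->1 1a->2 1b->2 2a->2 2b->0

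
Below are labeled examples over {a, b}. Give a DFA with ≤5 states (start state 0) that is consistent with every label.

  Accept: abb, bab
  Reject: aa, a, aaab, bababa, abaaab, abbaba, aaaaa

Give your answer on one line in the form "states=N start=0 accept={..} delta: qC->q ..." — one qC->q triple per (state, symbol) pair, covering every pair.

State merging on the prefix tree: take the shortest (then alphabetical) example prefix whose next move is undefined and point that move at state 0, else 1, else 2, ...; a target is out if some Accept/Reject pair would then sit in one state with the same input left (inseparable). If every existing state is out, open a new one.
a: 0a undefined. 0a->0: ok.
b: 0b undefined. 0b->0: no, abb/aa meet in 0. Open state 1: 0b->1.
ba: 1a undefined. 1a->0: no, bab/aaab meet in 1. 1a->1: no, abb/abaaab meet in 1 with "b" left. Open state 2: 1a->2.
abb: 1b undefined. 1b->0: no, abb/aa meet in 0. 1b->1: no, abb/aaab meet in 1. 1b->2: ok.
bab: 2b undefined. 2b->0: no, abb/bababa meet in 2. 2b->1: no, abb/bababa meet in 2. 2b->2: ok.
abaa: 2a undefined. 2a->0: no, abb/bababa meet in 2. 2a->1: no, abb/abaaab meet in 2. 2a->2: no, abb/bababa meet in 2. Open state 3: 2a->3.
abaaa: 3a undefined. 3a->0: ok.
abbab: 3b undefined. 3b->0: ok.
All examples now run through 4 states with every (state, symbol) defined. Accept strings end in {2}, Reject strings end in {0,1}; accept={2}.

states=4 start=0 accept={2} delta: 0a->0 0b->1 1a->2 1b->2 2a->3 2b->2 3a->0 3b->0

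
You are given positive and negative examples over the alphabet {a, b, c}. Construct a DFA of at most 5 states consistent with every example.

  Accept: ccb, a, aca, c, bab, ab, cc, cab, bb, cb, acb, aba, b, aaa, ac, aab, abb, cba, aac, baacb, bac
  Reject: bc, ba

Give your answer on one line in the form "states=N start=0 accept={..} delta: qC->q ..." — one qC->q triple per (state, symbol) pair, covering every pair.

State merging on the prefix tree: take the shortest (then alphabetical) example prefix whose next move is undefined and point that move at state 0, else 1, else 2, ...; a target is out if some Accept/Reject pair would then sit in one state with the same input left (inseparable). If every existing state is out, open a new one.
a: 0a undefined. 0a->0: no, aba/ba meet in 0 with "ba" left. Open state 1: 0a->1.
b: 0b undefined. 0b->0: no, a/ba meet in 1. 0b->1: no, ac/bc meet in 1 with "c" left. Open state 2: 0b->2.
c: 0c undefined. 0c->0: no, cba/ba meet in 2 with "a" left. 0c->1: ok.
aa: 1a undefined. 1a->0: ok.
ab: 1b undefined. 1b->0: ok.
ac: 1c undefined. 1c->0: ok.
ba: 2a undefined. 2a->0: no, ab/ba meet in 0. 2a->1: no, a/ba meet in 1. 2a->2: no, ccb/ba meet in 2. Open state 3: 2a->3.
bb: 2b undefined. 2b->0: ok.
bc: 2c undefined. 2c->0: no, ab/bc meet in 0. 2c->1: no, a/bc meet in 1. 2c->2: no, ccb/bc meet in 2. 2c->3: ok.
baa: 3a undefined. 3a->0: ok.
bab: 3b undefined. 3b->0: ok.
bac: 3c undefined. 3c->0: ok.
All examples now run through 4 states with every (state, symbol) defined. Accept strings end in {0,1,2}, Reject strings end in {3}; accept={0,1,2}.

states=4 start=0 accept={0,1,2} delta: 0a->1 0b->2 0c->1 1a->0 1b->0 1c->0 2a->3 2b->0 2c->3 3a->0 3b->0 3c->0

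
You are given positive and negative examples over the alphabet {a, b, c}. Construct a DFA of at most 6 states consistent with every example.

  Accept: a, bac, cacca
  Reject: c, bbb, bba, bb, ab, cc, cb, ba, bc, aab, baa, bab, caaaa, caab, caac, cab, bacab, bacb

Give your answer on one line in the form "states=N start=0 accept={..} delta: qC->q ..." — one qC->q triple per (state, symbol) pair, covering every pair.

State merging on the prefix tree: take the shortest (then alphabetical) example prefix whose next move is undefined and point that move at state 0, else 1, else 2, ...; a target is out if some Accept/Reject pair would then sit in one state with the same input left (inseparable). If every existing state is out, open a new one.
a: 0a undefined. 0a->0: ok.
b: 0b undefined. 0b->0: no, a/bbb meet in 0. Open state 1: 0b->1.
c: 0c undefined. 0c->0: no, a/c meet in 0. 0c->1: ok.
ba: 1a undefined. 1a->0: no, a/ba meet in 0. 1a->1: no, bac/cc meet in 1 with "c" left. Open state 2: 1a->2.
bb: 1b undefined. 1b->0: no, a/bba meet in 0. 1b->1: ok.
bc: 1c undefined. 1c->0: no, a/cc meet in 0. 1c->1: ok.
baa: 2a undefined. 2a->0: no, a/baa meet in 0. 2a->1: ok.
bab: 2b undefined. 2b->0: no, a/bab meet in 0. 2b->1: ok.
bac: 2c undefined. 2c->0: no, cacca/bba meet in 2. 2c->1: no, bac/c meet in 1. 2c->2: no, bac/bba meet in 2. Open state 3: 2c->3.
baca: 3a undefined. 3a->0: ok.
bacb: 3b undefined. 3b->0: no, a/bacb meet in 0. 3b->1: ok.
cacc: 3c undefined. 3c->0: ok.
All examples now run through 4 states with every (state, symbol) defined. Accept strings end in {0,3}, Reject strings end in {1,2}; accept={0,3}.

states=4 start=0 accept={0,3} delta: 0a->0 0b->1 0c->1 1a->2 1b->1 1c->1 2a->1 2b->1 2c->3 3a->0 3b->1 3c->0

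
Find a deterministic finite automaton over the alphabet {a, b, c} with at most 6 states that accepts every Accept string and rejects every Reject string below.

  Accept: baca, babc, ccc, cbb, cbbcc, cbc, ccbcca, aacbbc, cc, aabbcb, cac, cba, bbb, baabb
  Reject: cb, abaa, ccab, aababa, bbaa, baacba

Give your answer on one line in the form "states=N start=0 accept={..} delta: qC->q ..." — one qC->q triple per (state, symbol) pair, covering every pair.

State merging on the prefix tree: take the shortest (then alphabetical) example prefix whose next move is undefined and point that move at state 0, else 1, else 2, ...; a target is out if some Accept/Reject pair would then sit in one state with the same input left (inseparable). If every existing state is out, open a new one.
a: 0a undefined. 0a->0: ok.
b: 0b undefined. 0b->0: no, aabbcb/cb meet in 0 with "cb" left. Open state 1: 0b->1.
c: 0c undefined. 0c->0: ok.
ba: 1a undefined. 1a->0: no, baca/abaa meet in 0. 1a->1: no, cba/cb meet in 1. Open state 2: 1a->2.
bb: 1b undefined. 1b->0: no, ccc/bbaa meet in 0. 1b->1: no, cbb/cb meet in 1. 1b->2: ok.
baa: 2a undefined. 2a->0: no, ccc/abaa meet in 0. 2a->1: no, cbb/bbaa meet in 2. 2a->2: no, cbb/abaa meet in 2. Open state 3: 2a->3.
bab: 2b undefined. 2b->0: no, babc/aababa meet in 0. 2b->1: no, cbb/aababa meet in 2. 2b->2: ok.
bac: 2c undefined. 2c->0: no, aabbcb/cb meet in 1. 2c->1: no, babc/cb meet in 1. 2c->2: no, baca/abaa meet in 3. 2c->3: no, baca/bbaa meet in 3 with "a" left. Open state 4: 2c->4.
cbc: 1c undefined. 1c->0: ok.
baab: 3b undefined. 3b->0: no, baabb/cb meet in 1. 3b->1: ok.
baac: 3c undefined. 3c->0: no, cbb/baacba meet in 2. 3c->1: ok.
baca: 4a undefined. 4a->0: ok.
bbaa: 3a undefined. 3a->0: no, baca/bbaa meet in 0. 3a->1: ok.
cbbcc: 4c undefined. 4c->0: ok.
aabbcb: 4b undefined. 4b->0: ok.
All examples now run through 5 states with every (state, symbol) defined. Accept strings end in {0,2,4}, Reject strings end in {1,3}; accept={0,2,4}.

states=5 start=0 accept={0,2,4} delta: 0a->0 0b->1 0c->0 1a->2 1b->2 1c->0 2a->3 2b->2 2c->4 3a->1 3b->1 3c->1 4a->0 4b->0 4c->0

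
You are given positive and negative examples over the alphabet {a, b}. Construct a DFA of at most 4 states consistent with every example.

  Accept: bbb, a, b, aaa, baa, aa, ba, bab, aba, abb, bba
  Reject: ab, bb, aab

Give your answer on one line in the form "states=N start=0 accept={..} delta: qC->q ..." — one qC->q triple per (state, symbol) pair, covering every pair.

Grow the machine one transition at a time. Run the examples from 0; the earliest place one falls off (shortest prefix, ties alphabetical) gets sent to the lowest-numbered state that keeps every Accept/Reject pair distinguishable — a pair clashes when both reach the same state with identical unread suffix — and to a fresh state only if none does.
a: 0a undefined. 0a->0: no, b/ab meet in 0 with "b" left. Open state 1: 0a->1.
b: 0b undefined. 0b->0: no, bbb/bb meet in 0. 0b->1: no, bab/aab meet in 1 with "ab" left. Open state 2: 0b->2.
aa: 1a undefined. 1a->0: no, b/aab meet in 2. 1a->1: ok.
ab: 1b undefined. 1b->0: ok.
ba: 2a undefined. 2a->0: no, ba/ab meet in 0. 2a->1: no, bab/ab meet in 0. 2a->2: no, bab/bb meet in 2 with "b" left. Open state 3: 2a->3.
bb: 2b undefined. 2b->0: ok.
baa: 3a undefined. 3a->0: no, baa/ab meet in 0. 3a->1: ok.
bab: 3b undefined. 3b->0: no, bab/ab meet in 0. 3b->1: ok.
All examples now run through 4 states with every (state, symbol) defined. Accept strings end in {1,2,3}, Reject strings end in {0}; accept={1,2,3}.

states=4 start=0 accept={1,2,3} delta: 0a->1 0b->2 1a->1 1b->0 2a->3 2b->0 3a->1 3b->1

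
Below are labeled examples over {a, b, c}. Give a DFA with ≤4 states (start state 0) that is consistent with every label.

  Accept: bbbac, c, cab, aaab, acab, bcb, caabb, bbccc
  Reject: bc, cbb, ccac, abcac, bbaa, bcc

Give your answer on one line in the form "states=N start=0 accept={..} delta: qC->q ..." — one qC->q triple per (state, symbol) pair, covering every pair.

states=4 start=0 accept={1,2} delta: 0a->0 0b->1 0c->1 1a->0 1b->2 1c->3 2a->0 2b->0 2c->2 3a->1 3b->1 3c->0

Fold the examples into a partial DFA from state 0: repeatedly fix the first undefined (state, symbol) met by the shortest-then-alphabetical prefix, trying targets in increasing order and rejecting any under which an Accept and a Reject string meet in one state with the same remainder; add a state when all current targets are rejected. Accepting states are where Accept strings end.
a: 0a undefined. 0a->0: ok.
b: 0b undefined. 0b->0: no, bbbac/bc meet in 0 with "c" left. Open state 1: 0b->1.
c: 0c undefined. 0c->0: no, c/ccac meet in 0. 0c->1: ok.
bb: 1b undefined. 1b->0: no, c/cbb meet in 1. 1b->1: no, c/cbb meet in 1. Open state 2: 1b->2.
bc: 1c undefined. 1c->0: no, c/ccac meet in 1. 1c->1: no, c/bc meet in 1. 1c->2: no, bcb/cbb meet in 2 with "b" left. Open state 3: 1c->3.
ca: 1a undefined. 1a->0: ok.
bba: 2a undefined. 2a->0: ok.
bbb: 2b undefined. 2b->0: ok.
bbc: 2c undefined. 2c->0: no, bbccc/bc meet in 3. 2c->1: no, bbccc/bcc meet in 3 with "c" left. 2c->2: ok.
bcb: 3b undefined. 3b->0: no, bcb/cbb meet in 0. 3b->1: ok.
bcc: 3c undefined. 3c->0: ok.
cca: 3a undefined. 3a->0: no, bbbac/ccac meet in 1. 3a->1: ok.
All examples now run through 4 states with every (state, symbol) defined. Accept strings end in {1,2}, Reject strings end in {0,3}; accept={1,2}.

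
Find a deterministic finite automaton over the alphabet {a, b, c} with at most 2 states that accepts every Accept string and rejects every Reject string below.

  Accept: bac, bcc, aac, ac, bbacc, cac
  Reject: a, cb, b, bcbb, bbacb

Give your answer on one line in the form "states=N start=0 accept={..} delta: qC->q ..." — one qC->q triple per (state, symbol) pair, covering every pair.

Grow the machine one transition at a time. Run the examples from 0; the earliest place one falls off (shortest prefix, ties alphabetical) gets sent to the lowest-numbered state that keeps every Accept/Reject pair distinguishable — a pair clashes when both reach the same state with identical unread suffix — and to a fresh state only if none does.
a: 0a undefined. 0a->0: ok.
b: 0b undefined. 0b->0: ok.
c: 0c undefined. 0c->0: no, bac/a meet in 0. Open state 1: 0c->1.
ca: 1a undefined. 1a->0: ok.
cb: 1b undefined. 1b->0: ok.
bcc: 1c undefined. 1c->0: no, bcc/a meet in 0. 1c->1: ok.
All examples now run through 2 states with every (state, symbol) defined. Accept strings end in {1}, Reject strings end in {0}; accept={1}.

states=2 start=0 accept={1} delta: 0a->0 0b->0 0c->1 1a->0 1b->0 1c->1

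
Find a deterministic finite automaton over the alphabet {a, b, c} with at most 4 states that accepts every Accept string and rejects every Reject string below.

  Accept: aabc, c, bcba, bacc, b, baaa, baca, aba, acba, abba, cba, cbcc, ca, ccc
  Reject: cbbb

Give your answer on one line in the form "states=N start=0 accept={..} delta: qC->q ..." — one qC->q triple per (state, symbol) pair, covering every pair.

Grow the machine one transition at a time. Run the examples from 0; the earliest place one falls off (shortest prefix, ties alphabetical) gets sent to the lowest-numbered state that keeps every Accept/Reject pair distinguishable — a pair clashes when both reach the same state with identical unread suffix — and to a fresh state only if none does.
a: 0a undefined. 0a->0: ok.
b: 0b undefined. 0b->0: ok.
c: 0c undefined. 0c->0: no, aabc/cbbb meet in 0. Open state 1: 0c->1.
ca: 1a undefined. 1a->0: ok.
cb: 1b undefined. 1b->0: no, bcba/cbbb meet in 0. 1b->1: no, aabc/cbbb meet in 1. Open state 2: 1b->2.
cc: 1c undefined. 1c->0: ok.
cba: 2a undefined. 2a->0: ok.
cbb: 2b undefined. 2b->0: no, bcba/cbbb meet in 0. 2b->1: ok.
cbc: 2c undefined. 2c->0: ok.
All examples now run through 3 states with every (state, symbol) defined. Accept strings end in {0,1}, Reject strings end in {2}; accept={0,1}.

states=3 start=0 accept={0,1} delta: 0a->0 0b->0 0c->1 1a->0 1b->2 1c->0 2a->0 2b->1 2c->0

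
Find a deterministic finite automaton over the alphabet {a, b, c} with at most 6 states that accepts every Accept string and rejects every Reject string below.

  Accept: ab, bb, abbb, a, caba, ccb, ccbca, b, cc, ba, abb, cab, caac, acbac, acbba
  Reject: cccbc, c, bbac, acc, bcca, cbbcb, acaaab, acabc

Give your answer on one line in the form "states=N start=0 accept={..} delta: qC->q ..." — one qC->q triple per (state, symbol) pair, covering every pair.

Fold the examples into a partial DFA from state 0: repeatedly fix the first undefined (state, symbol) met by the shortest-then-alphabetical prefix, trying targets in increasing order and rejecting any under which an Accept and a Reject string meet in one state with the same remainder; add a state when all current targets are rejected. Accepting states are where Accept strings end.
a: 0a undefined. 0a->0: no, cc/acc meet in 0 with "cc" left. Open state 1: 0a->1.
b: 0b undefined. 0b->0: ok.
c: 0c undefined. 0c->0: no, bb/cccbc meet in 0. 0c->1: no, a/c meet in 1. Open state 2: 0c->2.
ab: 1b undefined. 1b->0: ok.
ac: 1c undefined. 1c->0: no, ab/bbac meet in 0. 1c->1: no, a/bbac meet in 1. 1c->2: no, cc/acc meet in 2 with "c" left. Open state 3: 1c->3.
ca: 2a undefined. 2a->0: no, caac/bbac meet in 3. 2a->1: ok.
cb: 2b undefined. 2b->0: no, ab/cbbcb meet in 0. 2b->1: no, a/cbbcb meet in 1. 2b->2: no, ccb/cbbcb meet in 2 with "cb" left. 2b->3: ok.
cc: 2c undefined. 2c->0: no, a/bcca meet in 1. 2c->1: ok.
aca: 3a undefined. 3a->0: ok.
acb: 3b undefined. 3b->0: no, acbac/bbac meet in 3. 3b->1: no, a/cbbcb meet in 1. 3b->2: no, ab/cbbcb meet in 0. 3b->3: no, acbac/c meet in 2. Open state 4: 3b->4.
acc: 3c undefined. 3c->0: no, ab/acc meet in 0. 3c->1: no, a/acc meet in 1. 3c->2: ok.
caa: 1a undefined. 1a->0: no, ab/bcca meet in 0. 1a->1: no, ab/acaaab meet in 0. 1a->2: ok.
acba: 4a undefined. 4a->0: no, acbac/c meet in 2. 4a->1: no, acbac/bbac meet in 3. 4a->2: ok.
acbb: 4b undefined. 4b->0: ok.
cbbc: 4c undefined. 4c->0: no, ab/cccbc meet in 0. 4c->1: no, ab/cbbcb meet in 0. 4c->2: ok.
All examples now run through 5 states with every (state, symbol) defined. Accept strings end in {0,1}, Reject strings end in {2,3}; accept={0,1}.

states=5 start=0 accept={0,1} delta: 0a->1 0b->0 0c->2 1a->2 1b->0 1c->3 2a->1 2b->3 2c->1 3a->0 3b->4 3c->2 4a->2 4b->0 4c->2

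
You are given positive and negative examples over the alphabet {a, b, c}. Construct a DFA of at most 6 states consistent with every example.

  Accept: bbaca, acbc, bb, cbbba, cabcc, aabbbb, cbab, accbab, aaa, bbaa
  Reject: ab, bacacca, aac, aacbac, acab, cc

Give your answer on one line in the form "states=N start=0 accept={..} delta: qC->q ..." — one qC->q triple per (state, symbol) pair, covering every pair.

states=5 start=0 accept={0,2,4} delta: 0a->0 0b->1 0c->1 1a->0 1b->2 1c->3 2a->4 2b->1 2c->0 3a->1 3b->2 3c->0 4a->0 4b->0 4c->1

Grow the machine one transition at a time. Run the examples from 0; the earliest place one falls off (shortest prefix, ties alphabetical) gets sent to the lowest-numbered state that keeps every Accept/Reject pair distinguishable — a pair clashes when both reach the same state with identical unread suffix — and to a fresh state only if none does.
a: 0a undefined. 0a->0: ok.
b: 0b undefined. 0b->0: no, bb/ab meet in 0. Open state 1: 0b->1.
c: 0c undefined. 0c->0: no, aaa/aac meet in 0. 0c->1: ok.
ba: 1a undefined. 1a->0: ok.
bb: 1b undefined. 1b->0: no, acbc/ab meet in 1. 1b->1: no, acbc/cc meet in 1 with "c" left. Open state 2: 1b->2.
cc: 1c undefined. 1c->0: no, cabcc/ab meet in 1. 1c->1: no, cabcc/ab meet in 1. 1c->2: no, bb/cc meet in 2. Open state 3: 1c->3.
bba: 2a undefined. 2a->0: no, cbab/ab meet in 1. 2a->1: no, bbaca/bacacca meet in 3 with "a" left. 2a->2: no, acbc/aacbac meet in 2 with "c" left. 2a->3: no, cabcc/aacbac meet in 3 with "c" left. Open state 4: 2a->4.
cbb: 2b undefined. 2b->0: no, aabbbb/ab meet in 1. 2b->1: ok.
acbc: 2c undefined. 2c->0: ok.
accb: 3b undefined. 3b->0: no, accbab/ab meet in 1. 3b->1: no, accbab/ab meet in 1. 3b->2: ok.
bbaa: 4a undefined. 4a->0: ok.
bbac: 4c undefined. 4c->0: no, bbaca/aacbac meet in 0. 4c->1: ok.
cbab: 4b undefined. 4b->0: ok.
cabcc: 3c undefined. 3c->0: ok.
bacacca: 3a undefined. 3a->0: no, bbaca/bacacca meet in 0. 3a->1: ok.
All examples now run through 5 states with every (state, symbol) defined. Accept strings end in {0,2,4}, Reject strings end in {1,3}; accept={0,2,4}.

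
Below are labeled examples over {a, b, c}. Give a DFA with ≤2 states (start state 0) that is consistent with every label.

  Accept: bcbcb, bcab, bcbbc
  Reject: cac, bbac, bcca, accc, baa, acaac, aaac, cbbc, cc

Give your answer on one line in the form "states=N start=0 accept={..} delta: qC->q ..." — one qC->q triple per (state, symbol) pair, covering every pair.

State merging on the prefix tree: take the shortest (then alphabetical) example prefix whose next move is undefined and point that move at state 0, else 1, else 2, ...; a target is out if some Accept/Reject pair would then sit in one state with the same input left (inseparable). If every existing state is out, open a new one.
a: 0a undefined. 0a->0: ok.
b: 0b undefined. 0b->0: no, bcbbc/cbbc meet in 0 with "cbbc" left. Open state 1: 0b->1.
c: 0c undefined. 0c->0: ok.
ba: 1a undefined. 1a->0: ok.
bb: 1b undefined. 1b->0: ok.
bc: 1c undefined. 1c->0: no, bcbbc/cac meet in 0. 1c->1: ok.
All examples now run through 2 states with every (state, symbol) defined. Accept strings end in {1}, Reject strings end in {0}; accept={1}.

states=2 start=0 accept={1} delta: 0a->0 0b->1 0c->0 1a->0 1b->0 1c->1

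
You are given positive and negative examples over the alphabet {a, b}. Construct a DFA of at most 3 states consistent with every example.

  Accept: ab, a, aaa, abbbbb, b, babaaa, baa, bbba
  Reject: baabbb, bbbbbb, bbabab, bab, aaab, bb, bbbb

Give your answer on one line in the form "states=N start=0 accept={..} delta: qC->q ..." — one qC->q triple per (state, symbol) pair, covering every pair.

Fold the examples into a partial DFA from state 0: repeatedly fix the first undefined (state, symbol) met by the shortest-then-alphabetical prefix, trying targets in increasing order and rejecting any under which an Accept and a Reject string meet in one state with the same remainder; add a state when all current targets are rejected. Accepting states are where Accept strings end.
a: 0a undefined. 0a->0: no, ab/aaab meet in 0 with "b" left. Open state 1: 0a->1.
b: 0b undefined. 0b->0: no, ab/bab meet in 1 with "b" left. 0b->1: no, ab/bb meet in 1 with "b" left. Open state 2: 0b->2.
aa: 1a undefined. 1a->0: no, ab/aaab meet in 1 with "b" left. 1a->1: no, ab/aaab meet in 1 with "b" left. 1a->2: ok.
ab: 1b undefined. 1b->0: no, abbbbb/bbbb meet in 2 with "bbb" left. 1b->1: ok.
ba: 2a undefined. 2a->0: no, ab/baabbb meet in 1. 2a->1: no, ab/bab meet in 1. 2a->2: ok.
bb: 2b undefined. 2b->0: ok.
All examples now run through 3 states with every (state, symbol) defined. Accept strings end in {1,2}, Reject strings end in {0}; accept={1,2}.

states=3 start=0 accept={1,2} delta: 0a->1 0b->2 1a->2 1b->1 2a->2 2b->0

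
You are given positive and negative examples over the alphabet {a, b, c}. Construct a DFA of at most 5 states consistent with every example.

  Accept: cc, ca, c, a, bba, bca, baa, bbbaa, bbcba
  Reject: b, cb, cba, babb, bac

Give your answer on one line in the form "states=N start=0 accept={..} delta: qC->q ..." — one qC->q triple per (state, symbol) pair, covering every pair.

Grow the machine one transition at a time. Run the examples from 0; the earliest place one falls off (shortest prefix, ties alphabetical) gets sent to the lowest-numbered state that keeps every Accept/Reject pair distinguishable — a pair clashes when both reach the same state with identical unread suffix — and to a fresh state only if none does.
a: 0a undefined. 0a->0: ok.
b: 0b undefined. 0b->0: no, c/bac meet in 0 with "c" left. Open state 1: 0b->1.
c: 0c undefined. 0c->0: ok.
ba: 1a undefined. 1a->0: no, cc/cba meet in 0. 1a->1: no, baa/b meet in 1. Open state 2: 1a->2.
bb: 1b undefined. 1b->0: no, bbcba/cba meet in 2. 1b->1: no, bba/cba meet in 2. 1b->2: ok.
bc: 1c undefined. 1c->0: ok.
baa: 2a undefined. 2a->0: ok.
bab: 2b undefined. 2b->0: ok.
bac: 2c undefined. 2c->0: no, cc/bac meet in 0. 2c->1: ok.
All examples now run through 3 states with every (state, symbol) defined. Accept strings end in {0}, Reject strings end in {1,2}; accept={0}.

states=3 start=0 accept={0} delta: 0a->0 0b->1 0c->0 1a->2 1b->2 1c->0 2a->0 2b->0 2c->1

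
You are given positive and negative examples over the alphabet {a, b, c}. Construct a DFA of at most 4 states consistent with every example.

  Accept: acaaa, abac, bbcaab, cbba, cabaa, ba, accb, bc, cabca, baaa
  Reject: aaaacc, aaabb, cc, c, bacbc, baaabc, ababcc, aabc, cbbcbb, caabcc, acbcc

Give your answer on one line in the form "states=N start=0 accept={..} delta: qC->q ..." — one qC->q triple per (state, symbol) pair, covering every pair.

states=4 start=0 accept={1,2} delta: 0a->1 0b->1 0c->0 1a->1 1b->2 1c->2 2a->1 2b->0 2c->3 3a->1 3b->2 3c->0

Grow the machine one transition at a time. Run the examples from 0; the earliest place one falls off (shortest prefix, ties alphabetical) gets sent to the lowest-numbered state that keeps every Accept/Reject pair distinguishable — a pair clashes when both reach the same state with identical unread suffix — and to a fresh state only if none does.
a: 0a undefined. 0a->0: no, bc/aabc meet in 0 with "bc" left. Open state 1: 0a->1.
b: 0b undefined. 0b->0: no, bc/c meet in 0 with "c" left. 0b->1: ok.
c: 0c undefined. 0c->0: ok.
aa: 1a undefined. 1a->0: no, ba/aaaacc meet in 0. 1a->1: ok.
ab: 1b undefined. 1b->0: no, bbcaab/cc meet in 0. 1b->1: no, abac/baaabc meet in 1 with "c" left. Open state 2: 1b->2.
ac: 1c undefined. 1c->0: no, bc/aaaacc meet in 0. 1c->1: no, acaaa/aaaacc meet in 1. 1c->2: ok.
aba: 2a undefined. 2a->0: no, abac/cc meet in 0. 2a->1: ok.
acb: 2b undefined. 2b->0: ok.
acc: 2c undefined. 2c->0: no, abac/cbbcbb meet in 2. 2c->1: no, acaaa/aaaacc meet in 1. 2c->2: no, acaaa/cbbcbb meet in 1. Open state 3: 2c->3.
accb: 3b undefined. 3b->0: no, acaaa/cbbcbb meet in 1. 3b->1: no, abac/cbbcbb meet in 2. 3b->2: ok.
bbca: 3a undefined. 3a->0: no, cabca/aaabb meet in 0. 3a->1: ok.
ababcc: 3c undefined. 3c->0: ok.
All examples now run through 4 states with every (state, symbol) defined. Accept strings end in {1,2}, Reject strings end in {0,3}; accept={1,2}.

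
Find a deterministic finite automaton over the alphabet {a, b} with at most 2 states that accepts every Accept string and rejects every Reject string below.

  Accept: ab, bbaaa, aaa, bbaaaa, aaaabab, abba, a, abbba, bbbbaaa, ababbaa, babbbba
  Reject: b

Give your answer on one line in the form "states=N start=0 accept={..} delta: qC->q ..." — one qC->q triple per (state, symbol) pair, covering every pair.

states=2 start=0 accept={1} delta: 0a->1 0b->0 1a->1 1b->1

Fold the examples into a partial DFA from state 0: repeatedly fix the first undefined (state, symbol) met by the shortest-then-alphabetical prefix, trying targets in increasing order and rejecting any under which an Accept and a Reject string meet in one state with the same remainder; add a state when all current targets are rejected. Accepting states are where Accept strings end.
a: 0a undefined. 0a->0: no, ab/b meet in 0 with "b" left. Open state 1: 0a->1.
b: 0b undefined. 0b->0: ok.
aa: 1a undefined. 1a->0: no, bbaaaa/b meet in 0. 1a->1: ok.
ab: 1b undefined. 1b->0: no, ab/b meet in 0. 1b->1: ok.
All examples now run through 2 states with every (state, symbol) defined. Accept strings end in {1}, Reject strings end in {0}; accept={1}.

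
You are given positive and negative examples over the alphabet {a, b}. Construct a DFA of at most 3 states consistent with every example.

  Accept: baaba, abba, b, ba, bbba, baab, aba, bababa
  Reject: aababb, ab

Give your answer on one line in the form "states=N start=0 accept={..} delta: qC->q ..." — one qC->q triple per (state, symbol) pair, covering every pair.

states=3 start=0 accept={0,1} delta: 0a->1 0b->0 1a->0 1b->2 2a->0 2b->2

State merging on the prefix tree: take the shortest (then alphabetical) example prefix whose next move is undefined and point that move at state 0, else 1, else 2, ...; a target is out if some Accept/Reject pair would then sit in one state with the same input left (inseparable). If every existing state is out, open a new one.
a: 0a undefined. 0a->0: no, b/ab meet in 0 with "b" left. Open state 1: 0a->1.
b: 0b undefined. 0b->0: ok.
aa: 1a undefined. 1a->0: ok.
ab: 1b undefined. 1b->0: no, b/aababb meet in 0. 1b->1: no, baaba/aababb meet in 1. Open state 2: 1b->2.
aba: 2a undefined. 2a->0: ok.
abb: 2b undefined. 2b->0: no, b/aababb meet in 0. 2b->1: no, baaba/aababb meet in 1. 2b->2: ok.
All examples now run through 3 states with every (state, symbol) defined. Accept strings end in {0,1}, Reject strings end in {2}; accept={0,1}.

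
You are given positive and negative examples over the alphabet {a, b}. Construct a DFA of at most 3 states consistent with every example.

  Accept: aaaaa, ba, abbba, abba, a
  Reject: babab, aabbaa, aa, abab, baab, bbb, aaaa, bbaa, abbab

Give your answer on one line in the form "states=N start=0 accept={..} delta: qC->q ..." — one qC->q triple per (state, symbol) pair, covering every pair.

State merging on the prefix tree: take the shortest (then alphabetical) example prefix whose next move is undefined and point that move at state 0, else 1, else 2, ...; a target is out if some Accept/Reject pair would then sit in one state with the same input left (inseparable). If every existing state is out, open a new one.
a: 0a undefined. 0a->0: no, aaaaa/aa meet in 0. Open state 1: 0a->1.
b: 0b undefined. 0b->0: ok.
aa: 1a undefined. 1a->0: ok.
ab: 1b undefined. 1b->0: ok.
All examples now run through 2 states with every (state, symbol) defined. Accept strings end in {1}, Reject strings end in {0}; accept={1}.

states=2 start=0 accept={1} delta: 0a->1 0b->0 1a->0 1b->0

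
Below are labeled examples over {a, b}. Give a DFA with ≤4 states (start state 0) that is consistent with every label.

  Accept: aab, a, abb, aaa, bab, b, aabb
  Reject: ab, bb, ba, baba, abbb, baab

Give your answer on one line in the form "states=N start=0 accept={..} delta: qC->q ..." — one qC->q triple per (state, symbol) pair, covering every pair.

State merging on the prefix tree: take the shortest (then alphabetical) example prefix whose next move is undefined and point that move at state 0, else 1, else 2, ...; a target is out if some Accept/Reject pair would then sit in one state with the same input left (inseparable). If every existing state is out, open a new one.
a: 0a undefined. 0a->0: no, aab/ab meet in 0 with "b" left. Open state 1: 0a->1.
b: 0b undefined. 0b->0: no, aab/baab meet in 1 with "ab" left. 0b->1: ok.
aa: 1a undefined. 1a->0: no, aabb/ab meet in 1 with "b" left. 1a->1: no, aab/ab meet in 1 with "b" left. Open state 2: 1a->2.
ab: 1b undefined. 1b->0: ok.
aaa: 2a undefined. 2a->0: no, a/baab meet in 1. 2a->1: ok.
aab: 2b undefined. 2b->0: no, aab/ab meet in 0. 2b->1: no, aabb/ab meet in 0. 2b->2: no, aab/ba meet in 2. Open state 3: 2b->3.
aabb: 3b undefined. 3b->0: no, aabb/ab meet in 0. 3b->1: ok.
baba: 3a undefined. 3a->0: ok.
All examples now run through 4 states with every (state, symbol) defined. Accept strings end in {1,3}, Reject strings end in {0,2}; accept={1,3}.

states=4 start=0 accept={1,3} delta: 0a->1 0b->1 1a->2 1b->0 2a->1 2b->3 3a->0 3b->1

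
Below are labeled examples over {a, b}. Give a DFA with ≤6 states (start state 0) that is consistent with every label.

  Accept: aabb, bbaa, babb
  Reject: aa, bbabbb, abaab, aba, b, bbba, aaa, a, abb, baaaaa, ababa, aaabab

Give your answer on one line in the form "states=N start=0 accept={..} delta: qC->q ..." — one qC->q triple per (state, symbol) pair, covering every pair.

states=4 start=0 accept={2} delta: 0a->1 0b->1 1a->0 1b->2 2a->3 2b->0 3a->2 3b->1

Fold the examples into a partial DFA from state 0: repeatedly fix the first undefined (state, symbol) met by the shortest-then-alphabetical prefix, trying targets in increasing order and rejecting any under which an Accept and a Reject string meet in one state with the same remainder; add a state when all current targets are rejected. Accepting states are where Accept strings end.
a: 0a undefined. 0a->0: no, aabb/abb meet in 0 with "bb" left. Open state 1: 0a->1.
b: 0b undefined. 0b->0: no, bbaa/aa meet in 1 with "a" left. 0b->1: ok.
aa: 1a undefined. 1a->0: ok.
ab: 1b undefined. 1b->0: no, aabb/aa meet in 0. 1b->1: no, aabb/bbabbb meet in 1. Open state 2: 1b->2.
aba: 2a undefined. 2a->0: no, aabb/abaab meet in 2. 2a->1: no, aabb/aaabab meet in 2. 2a->2: no, aabb/aba meet in 2. Open state 3: 2a->3.
abb: 2b undefined. 2b->0: ok.
abaa: 3a undefined. 3a->0: no, bbaa/aa meet in 0. 3a->1: no, aabb/abaab meet in 2. 3a->2: ok.
abab: 3b undefined. 3b->0: no, aabb/bbabbb meet in 2. 3b->1: ok.
All examples now run through 4 states with every (state, symbol) defined. Accept strings end in {2}, Reject strings end in {0,1,3}; accept={2}.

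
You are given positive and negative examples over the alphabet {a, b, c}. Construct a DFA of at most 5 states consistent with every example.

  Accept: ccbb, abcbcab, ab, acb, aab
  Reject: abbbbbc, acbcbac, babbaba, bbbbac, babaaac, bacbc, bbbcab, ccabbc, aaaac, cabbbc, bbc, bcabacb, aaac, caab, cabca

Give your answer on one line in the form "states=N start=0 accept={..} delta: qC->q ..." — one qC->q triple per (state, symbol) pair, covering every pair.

states=5 start=0 accept={1,3} delta: 0a->0 0b->1 0c->2 1a->0 1b->0 1c->2 2a->3 2b->3 2c->1 3a->1 3b->4 3c->0 4a->2 4b->0 4c->0

Fold the examples into a partial DFA from state 0: repeatedly fix the first undefined (state, symbol) met by the shortest-then-alphabetical prefix, trying targets in increasing order and rejecting any under which an Accept and a Reject string meet in one state with the same remainder; add a state when all current targets are rejected. Accepting states are where Accept strings end.
a: 0a undefined. 0a->0: ok.
b: 0b undefined. 0b->0: no, ab/babbaba meet in 0. Open state 1: 0b->1.
c: 0c undefined. 0c->0: no, ab/caab meet in 1. 0c->1: no, ab/aaaac meet in 1. Open state 2: 0c->2.
ba: 1a undefined. 1a->0: ok.
bb: 1b undefined. 1b->0: ok.
bc: 1c undefined. 1c->0: no, abcbcab/bbbcab meet in 1. 1c->1: no, ab/abbbbbc meet in 1. 1c->2: ok.
ca: 2a undefined. 2a->0: no, ab/bbbcab meet in 1. 2a->1: no, ab/caab meet in 1. 2a->2: no, acb/bbbcab meet in 2 with "b" left. Open state 3: 2a->3.
cc: 2c undefined. 2c->0: no, ccbb/babbaba meet in 0. 2c->1: ok.
acb: 2b undefined. 2b->0: no, abcbcab/bbbcab meet in 3 with "b" left. 2b->1: no, abcbcab/bbbcab meet in 3 with "b" left. 2b->2: no, ccbb/bacbc meet in 1. 2b->3: ok.
caa: 3a undefined. 3a->0: no, ccbb/caab meet in 1. 3a->1: ok.
cab: 3b undefined. 3b->0: no, acb/bcabacb meet in 3. 3b->1: no, ccbb/bbbcab meet in 1. 3b->2: no, ccbb/cabbbc meet in 1. 3b->3: no, acb/bbbcab meet in 3. Open state 4: 3b->4.
acbc: 3c undefined. 3c->0: ok.
cabb: 4b undefined. 4b->0: ok.
cabc: 4c undefined. 4c->0: ok.
bcaba: 4a undefined. 4a->0: no, acb/bcabacb meet in 3. 4a->1: no, acb/bcabacb meet in 3. 4a->2: ok.
All examples now run through 5 states with every (state, symbol) defined. Accept strings end in {1,3}, Reject strings end in {0,2,4}; accept={1,3}.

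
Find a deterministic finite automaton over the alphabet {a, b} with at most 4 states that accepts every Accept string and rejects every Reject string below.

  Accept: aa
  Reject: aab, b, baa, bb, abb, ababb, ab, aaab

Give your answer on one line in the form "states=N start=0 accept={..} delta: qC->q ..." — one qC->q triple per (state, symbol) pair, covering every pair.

Grow the machine one transition at a time. Run the examples from 0; the earliest place one falls off (shortest prefix, ties alphabetical) gets sent to the lowest-numbered state that keeps every Accept/Reject pair distinguishable — a pair clashes when both reach the same state with identical unread suffix — and to a fresh state only if none does.
a: 0a undefined. 0a->0: ok.
b: 0b undefined. 0b->0: no, aa/aab meet in 0. Open state 1: 0b->1.
ba: 1a undefined. 1a->0: no, aa/baa meet in 0. 1a->1: ok.
bb: 1b undefined. 1b->0: no, aa/bb meet in 0. 1b->1: ok.
All examples now run through 2 states with every (state, symbol) defined. Accept strings end in {0}, Reject strings end in {1}; accept={0}.

states=2 start=0 accept={0} delta: 0a->0 0b->1 1a->1 1b->1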